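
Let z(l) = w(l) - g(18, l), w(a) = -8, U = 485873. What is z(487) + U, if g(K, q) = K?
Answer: 485847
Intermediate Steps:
z(l) = -26 (z(l) = -8 - 1*18 = -8 - 18 = -26)
z(487) + U = -26 + 485873 = 485847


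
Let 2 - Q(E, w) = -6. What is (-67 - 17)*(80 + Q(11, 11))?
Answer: -7392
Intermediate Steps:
Q(E, w) = 8 (Q(E, w) = 2 - 1*(-6) = 2 + 6 = 8)
(-67 - 17)*(80 + Q(11, 11)) = (-67 - 17)*(80 + 8) = -84*88 = -7392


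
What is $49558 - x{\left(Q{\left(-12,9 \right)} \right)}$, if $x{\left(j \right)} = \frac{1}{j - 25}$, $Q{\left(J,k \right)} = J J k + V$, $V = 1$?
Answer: $\frac{63037775}{1272} \approx 49558.0$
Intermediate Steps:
$Q{\left(J,k \right)} = 1 + k J^{2}$ ($Q{\left(J,k \right)} = J J k + 1 = J^{2} k + 1 = k J^{2} + 1 = 1 + k J^{2}$)
$x{\left(j \right)} = \frac{1}{-25 + j}$
$49558 - x{\left(Q{\left(-12,9 \right)} \right)} = 49558 - \frac{1}{-25 + \left(1 + 9 \left(-12\right)^{2}\right)} = 49558 - \frac{1}{-25 + \left(1 + 9 \cdot 144\right)} = 49558 - \frac{1}{-25 + \left(1 + 1296\right)} = 49558 - \frac{1}{-25 + 1297} = 49558 - \frac{1}{1272} = \frac{63037775}{1272}$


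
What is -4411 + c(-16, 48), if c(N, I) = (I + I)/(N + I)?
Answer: -4408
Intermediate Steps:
c(N, I) = 2*I/(I + N) (c(N, I) = (2*I)/(I + N) = 2*I/(I + N))
-4411 + c(-16, 48) = -4411 + 2*48/(48 - 16) = -4411 + 2*48/32 = -4411 + 2*48*(1/32) = -4411 + 3 = -4408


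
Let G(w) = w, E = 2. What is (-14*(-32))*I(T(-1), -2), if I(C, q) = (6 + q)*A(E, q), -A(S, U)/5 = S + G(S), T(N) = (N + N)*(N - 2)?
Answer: -35840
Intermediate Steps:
T(N) = 2*N*(-2 + N) (T(N) = (2*N)*(-2 + N) = 2*N*(-2 + N))
A(S, U) = -10*S (A(S, U) = -5*(S + S) = -10*S)
I(C, q) = -120 - 20*q (I(C, q) = (6 + q)*(-10*2) = (6 + q)*(-20) = -120 - 20*q)
(-14*(-32))*I(T(-1), -2) = (-14*(-32))*(-120 - 20*(-2)) = 448*(-120 + 40) = 448*(-80) = -35840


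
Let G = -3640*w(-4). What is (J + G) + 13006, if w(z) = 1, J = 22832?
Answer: 32198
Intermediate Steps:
G = -3640 (G = -3640*1 = -3640)
(J + G) + 13006 = (22832 - 3640) + 13006 = 19192 + 13006 = 32198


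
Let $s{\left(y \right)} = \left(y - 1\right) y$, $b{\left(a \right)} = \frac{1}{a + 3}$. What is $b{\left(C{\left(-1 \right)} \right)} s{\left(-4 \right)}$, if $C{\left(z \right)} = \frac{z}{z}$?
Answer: $5$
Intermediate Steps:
$C{\left(z \right)} = 1$
$b{\left(a \right)} = \frac{1}{3 + a}$
$s{\left(y \right)} = y \left(-1 + y\right)$ ($s{\left(y \right)} = \left(-1 + y\right) y = y \left(-1 + y\right)$)
$b{\left(C{\left(-1 \right)} \right)} s{\left(-4 \right)} = \frac{\left(-4\right) \left(-1 - 4\right)}{3 + 1} = \frac{\left(-4\right) \left(-5\right)}{4} = \frac{1}{4} \cdot 20 = 5$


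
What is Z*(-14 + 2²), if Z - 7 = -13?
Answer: 60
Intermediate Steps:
Z = -6 (Z = 7 - 13 = -6)
Z*(-14 + 2²) = -6*(-14 + 2²) = -6*(-14 + 4) = -6*(-10) = 60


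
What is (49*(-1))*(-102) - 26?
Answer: 4972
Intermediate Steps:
(49*(-1))*(-102) - 26 = -49*(-102) - 26 = 4998 - 26 = 4972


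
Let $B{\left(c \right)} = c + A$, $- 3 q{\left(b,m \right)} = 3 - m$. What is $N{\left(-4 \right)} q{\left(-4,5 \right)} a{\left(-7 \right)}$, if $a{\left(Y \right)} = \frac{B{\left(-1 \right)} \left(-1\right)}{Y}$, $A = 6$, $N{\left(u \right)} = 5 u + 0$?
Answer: $- \frac{200}{21} \approx -9.5238$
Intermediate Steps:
$q{\left(b,m \right)} = -1 + \frac{m}{3}$ ($q{\left(b,m \right)} = - \frac{3 - m}{3} = -1 + \frac{m}{3}$)
$N{\left(u \right)} = 5 u$
$B{\left(c \right)} = 6 + c$ ($B{\left(c \right)} = c + 6 = 6 + c$)
$a{\left(Y \right)} = - \frac{5}{Y}$ ($a{\left(Y \right)} = \frac{\left(6 - 1\right) \left(-1\right)}{Y} = \frac{5 \left(-1\right)}{Y} = - \frac{5}{Y}$)
$N{\left(-4 \right)} q{\left(-4,5 \right)} a{\left(-7 \right)} = 5 \left(-4\right) \left(-1 + \frac{1}{3} \cdot 5\right) \left(- \frac{5}{-7}\right) = - 20 \left(-1 + \frac{5}{3}\right) \left(\left(-5\right) \left(- \frac{1}{7}\right)\right) = \left(-20\right) \frac{2}{3} \cdot \frac{5}{7} = \left(- \frac{40}{3}\right) \frac{5}{7} = - \frac{200}{21}$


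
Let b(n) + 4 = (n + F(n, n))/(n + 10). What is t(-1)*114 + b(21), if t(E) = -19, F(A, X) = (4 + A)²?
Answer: -66624/31 ≈ -2149.2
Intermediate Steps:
b(n) = -4 + (n + (4 + n)²)/(10 + n) (b(n) = -4 + (n + (4 + n)²)/(n + 10) = -4 + (n + (4 + n)²)/(10 + n))
t(-1)*114 + b(21) = -19*114 + (-24 + 21² + 5*21)/(10 + 21) = -2166 + (-24 + 441 + 105)/31 = -2166 + (1/31)*522 = -2166 + 522/31 = -66624/31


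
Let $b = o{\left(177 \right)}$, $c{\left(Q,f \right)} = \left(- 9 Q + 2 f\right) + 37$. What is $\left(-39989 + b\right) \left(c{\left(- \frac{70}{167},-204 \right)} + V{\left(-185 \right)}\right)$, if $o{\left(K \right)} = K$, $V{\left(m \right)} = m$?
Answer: $\frac{3671542264}{167} \approx 2.1985 \cdot 10^{7}$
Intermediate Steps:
$c{\left(Q,f \right)} = 37 - 9 Q + 2 f$
$b = 177$
$\left(-39989 + b\right) \left(c{\left(- \frac{70}{167},-204 \right)} + V{\left(-185 \right)}\right) = \left(-39989 + 177\right) \left(\left(37 - 9 \left(- \frac{70}{167}\right) + 2 \left(-204\right)\right) - 185\right) = - 39812 \left(\left(37 - 9 \left(\left(-70\right) \frac{1}{167}\right) - 408\right) - 185\right) = - 39812 \left(\left(37 - - \frac{630}{167} - 408\right) - 185\right) = - 39812 \left(\left(37 + \frac{630}{167} - 408\right) - 185\right) = - 39812 \left(- \frac{61327}{167} - 185\right) = \left(-39812\right) \left(- \frac{92222}{167}\right) = \frac{3671542264}{167}$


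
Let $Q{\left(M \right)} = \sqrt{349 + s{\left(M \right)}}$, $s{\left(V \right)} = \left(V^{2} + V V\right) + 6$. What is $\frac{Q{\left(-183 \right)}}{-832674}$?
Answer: $- \frac{\sqrt{67333}}{832674} \approx -0.00031163$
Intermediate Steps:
$s{\left(V \right)} = 6 + 2 V^{2}$ ($s{\left(V \right)} = \left(V^{2} + V^{2}\right) + 6 = 2 V^{2} + 6 = 6 + 2 V^{2}$)
$Q{\left(M \right)} = \sqrt{355 + 2 M^{2}}$ ($Q{\left(M \right)} = \sqrt{349 + \left(6 + 2 M^{2}\right)} = \sqrt{355 + 2 M^{2}}$)
$\frac{Q{\left(-183 \right)}}{-832674} = \frac{\sqrt{355 + 2 \left(-183\right)^{2}}}{-832674} = \sqrt{355 + 2 \cdot 33489} \left(- \frac{1}{832674}\right) = \sqrt{355 + 66978} \left(- \frac{1}{832674}\right) = \sqrt{67333} \left(- \frac{1}{832674}\right) = - \frac{\sqrt{67333}}{832674}$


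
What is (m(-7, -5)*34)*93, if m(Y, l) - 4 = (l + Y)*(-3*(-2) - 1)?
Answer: -177072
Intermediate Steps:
m(Y, l) = 4 + 5*Y + 5*l (m(Y, l) = 4 + (l + Y)*(-3*(-2) - 1) = 4 + (Y + l)*(6 - 1) = 4 + (Y + l)*5 = 4 + (5*Y + 5*l) = 4 + 5*Y + 5*l)
(m(-7, -5)*34)*93 = ((4 + 5*(-7) + 5*(-5))*34)*93 = ((4 - 35 - 25)*34)*93 = -56*34*93 = -1904*93 = -177072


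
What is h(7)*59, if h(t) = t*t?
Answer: 2891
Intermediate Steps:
h(t) = t**2
h(7)*59 = 7**2*59 = 49*59 = 2891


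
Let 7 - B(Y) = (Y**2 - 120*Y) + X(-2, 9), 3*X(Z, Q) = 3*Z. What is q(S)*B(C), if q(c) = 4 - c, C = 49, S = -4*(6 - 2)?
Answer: 69760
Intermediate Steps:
X(Z, Q) = Z (X(Z, Q) = (3*Z)/3 = Z)
S = -16 (S = -4*4 = -16)
B(Y) = 9 - Y**2 + 120*Y (B(Y) = 7 - ((Y**2 - 120*Y) - 2) = 7 - (-2 + Y**2 - 120*Y) = 7 + (2 - Y**2 + 120*Y) = 9 - Y**2 + 120*Y)
q(S)*B(C) = (4 - 1*(-16))*(9 - 1*49**2 + 120*49) = (4 + 16)*(9 - 1*2401 + 5880) = 20*(9 - 2401 + 5880) = 20*3488 = 69760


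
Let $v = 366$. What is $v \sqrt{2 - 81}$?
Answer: $366 i \sqrt{79} \approx 3253.1 i$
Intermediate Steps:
$v \sqrt{2 - 81} = 366 \sqrt{2 - 81} = 366 \sqrt{-79} = 366 i \sqrt{79}$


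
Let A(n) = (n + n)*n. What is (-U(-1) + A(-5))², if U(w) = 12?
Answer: 1444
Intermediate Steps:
A(n) = 2*n² (A(n) = (2*n)*n = 2*n²)
(-U(-1) + A(-5))² = (-1*12 + 2*(-5)²)² = (-12 + 2*25)² = (-12 + 50)² = 38² = 1444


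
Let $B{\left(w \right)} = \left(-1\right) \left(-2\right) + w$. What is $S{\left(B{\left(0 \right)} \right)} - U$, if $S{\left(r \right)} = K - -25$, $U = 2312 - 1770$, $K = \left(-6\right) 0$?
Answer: $-517$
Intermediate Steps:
$K = 0$
$B{\left(w \right)} = 2 + w$
$U = 542$ ($U = 2312 - 1770 = 542$)
$S{\left(r \right)} = 25$ ($S{\left(r \right)} = 0 - -25 = 0 + 25 = 25$)
$S{\left(B{\left(0 \right)} \right)} - U = 25 - 542 = -517$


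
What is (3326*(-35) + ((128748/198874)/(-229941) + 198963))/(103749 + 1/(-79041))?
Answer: 16577048418156678523/20833309464032378404 ≈ 0.79570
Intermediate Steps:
(3326*(-35) + ((128748/198874)/(-229941) + 198963))/(103749 + 1/(-79041)) = (-116410 + ((128748*(1/198874))*(-1/229941) + 198963))/(103749 - 1/79041) = (-116410 + ((64374/99437)*(-1/229941) + 198963))/(8200424708/79041) = (-116410 + (-21458/7621547739 + 198963))*(79041/8200424708) = (-116410 + 1516406002773199/7621547739)*(79041/8200424708) = (629181630476209/7621547739)*(79041/8200424708) = 16577048418156678523/20833309464032378404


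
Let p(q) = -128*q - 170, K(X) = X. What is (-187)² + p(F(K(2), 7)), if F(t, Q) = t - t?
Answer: 34799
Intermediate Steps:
F(t, Q) = 0
p(q) = -170 - 128*q
(-187)² + p(F(K(2), 7)) = (-187)² + (-170 - 128*0) = 34969 + (-170 + 0) = 34969 - 170 = 34799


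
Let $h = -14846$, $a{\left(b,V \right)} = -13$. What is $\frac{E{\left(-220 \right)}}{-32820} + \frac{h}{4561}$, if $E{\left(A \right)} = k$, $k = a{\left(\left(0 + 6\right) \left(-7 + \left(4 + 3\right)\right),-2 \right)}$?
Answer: $- \frac{487186427}{149692020} \approx -3.2546$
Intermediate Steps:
$k = -13$
$E{\left(A \right)} = -13$
$\frac{E{\left(-220 \right)}}{-32820} + \frac{h}{4561} = - \frac{13}{-32820} - \frac{14846}{4561} = \left(-13\right) \left(- \frac{1}{32820}\right) - \frac{14846}{4561} = \frac{13}{32820} - \frac{14846}{4561} = - \frac{487186427}{149692020}$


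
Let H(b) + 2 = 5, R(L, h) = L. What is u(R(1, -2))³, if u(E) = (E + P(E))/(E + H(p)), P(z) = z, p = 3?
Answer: ⅛ ≈ 0.12500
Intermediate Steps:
H(b) = 3 (H(b) = -2 + 5 = 3)
u(E) = 2*E/(3 + E) (u(E) = (E + E)/(E + 3) = (2*E)/(3 + E) = 2*E/(3 + E))
u(R(1, -2))³ = (2*1/(3 + 1))³ = (2*1/4)³ = (2*1*(¼))³ = (½)³ = ⅛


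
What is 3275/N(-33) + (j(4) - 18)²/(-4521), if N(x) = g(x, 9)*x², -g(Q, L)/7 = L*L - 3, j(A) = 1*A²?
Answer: -520747/81459378 ≈ -0.0063927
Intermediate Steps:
j(A) = A²
g(Q, L) = 21 - 7*L² (g(Q, L) = -7*(L*L - 3) = -7*(L² - 3) = -7*(-3 + L²) = 21 - 7*L²)
N(x) = -546*x² (N(x) = (21 - 7*9²)*x² = (21 - 7*81)*x² = (21 - 567)*x² = -546*x²)
3275/N(-33) + (j(4) - 18)²/(-4521) = 3275/((-546*(-33)²)) + (4² - 18)²/(-4521) = 3275/((-546*1089)) + (16 - 18)²*(-1/4521) = 3275/(-594594) + (-2)²*(-1/4521) = 3275*(-1/594594) + 4*(-1/4521) = -3275/594594 - 4/4521 = -520747/81459378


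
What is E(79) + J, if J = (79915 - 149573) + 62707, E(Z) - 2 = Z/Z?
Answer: -6948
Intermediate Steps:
E(Z) = 3 (E(Z) = 2 + Z/Z = 2 + 1 = 3)
J = -6951 (J = -69658 + 62707 = -6951)
E(79) + J = 3 - 6951 = -6948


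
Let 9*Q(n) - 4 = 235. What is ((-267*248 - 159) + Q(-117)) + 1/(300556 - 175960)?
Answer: -8266750783/124596 ≈ -66349.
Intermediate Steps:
Q(n) = 239/9 (Q(n) = 4/9 + (1/9)*235 = 4/9 + 235/9 = 239/9)
((-267*248 - 159) + Q(-117)) + 1/(300556 - 175960) = ((-267*248 - 159) + 239/9) + 1/(300556 - 175960) = ((-66216 - 159) + 239/9) + 1/124596 = (-66375 + 239/9) + 1/124596 = -597136/9 + 1/124596 = -8266750783/124596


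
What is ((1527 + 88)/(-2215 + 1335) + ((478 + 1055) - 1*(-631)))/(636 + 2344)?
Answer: 380541/524480 ≈ 0.72556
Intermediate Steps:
((1527 + 88)/(-2215 + 1335) + ((478 + 1055) - 1*(-631)))/(636 + 2344) = (1615/(-880) + (1533 + 631))/2980 = (1615*(-1/880) + 2164)*(1/2980) = (-323/176 + 2164)*(1/2980) = (380541/176)*(1/2980) = 380541/524480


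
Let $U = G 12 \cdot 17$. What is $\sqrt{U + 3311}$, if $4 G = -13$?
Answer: $2 \sqrt{662} \approx 51.459$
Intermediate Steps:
$G = - \frac{13}{4}$ ($G = \frac{1}{4} \left(-13\right) = - \frac{13}{4} \approx -3.25$)
$U = -663$ ($U = \left(- \frac{13}{4}\right) 12 \cdot 17 = \left(-39\right) 17 = -663$)
$\sqrt{U + 3311} = \sqrt{-663 + 3311} = \sqrt{2648} = 2 \sqrt{662}$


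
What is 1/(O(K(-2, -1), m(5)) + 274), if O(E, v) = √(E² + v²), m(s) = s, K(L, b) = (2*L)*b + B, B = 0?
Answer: 274/75035 - √41/75035 ≈ 0.0035663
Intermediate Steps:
K(L, b) = 2*L*b (K(L, b) = (2*L)*b + 0 = 2*L*b + 0 = 2*L*b)
1/(O(K(-2, -1), m(5)) + 274) = 1/(√((2*(-2)*(-1))² + 5²) + 274) = 1/(√(4² + 25) + 274) = 1/(√(16 + 25) + 274) = 1/(√41 + 274) = 1/(274 + √41)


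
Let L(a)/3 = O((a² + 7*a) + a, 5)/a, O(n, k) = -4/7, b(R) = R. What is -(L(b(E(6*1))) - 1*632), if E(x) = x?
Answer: 4426/7 ≈ 632.29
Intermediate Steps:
O(n, k) = -4/7 (O(n, k) = -4*⅐ = -4/7)
L(a) = -12/(7*a) (L(a) = 3*(-4/(7*a)) = -12/(7*a))
-(L(b(E(6*1))) - 1*632) = -(-12/(7*(6*1)) - 1*632) = -(-12/7/6 - 632) = -(-12/7*⅙ - 632) = -(-2/7 - 632) = -1*(-4426/7) = 4426/7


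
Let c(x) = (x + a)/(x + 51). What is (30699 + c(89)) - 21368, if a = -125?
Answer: 326576/35 ≈ 9330.8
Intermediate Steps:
c(x) = (-125 + x)/(51 + x) (c(x) = (x - 125)/(x + 51) = (-125 + x)/(51 + x))
(30699 + c(89)) - 21368 = (30699 + (-125 + 89)/(51 + 89)) - 21368 = (30699 - 36/140) - 21368 = (30699 + (1/140)*(-36)) - 21368 = (30699 - 9/35) - 21368 = 1074456/35 - 21368 = 326576/35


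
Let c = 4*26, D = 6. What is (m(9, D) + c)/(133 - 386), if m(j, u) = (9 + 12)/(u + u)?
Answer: -423/1012 ≈ -0.41798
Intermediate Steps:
m(j, u) = 21/(2*u) (m(j, u) = 21/((2*u)) = 21*(1/(2*u)) = 21/(2*u))
c = 104
(m(9, D) + c)/(133 - 386) = ((21/2)/6 + 104)/(133 - 386) = ((21/2)*(⅙) + 104)/(-253) = -(7/4 + 104)/253 = -1/253*423/4 = -423/1012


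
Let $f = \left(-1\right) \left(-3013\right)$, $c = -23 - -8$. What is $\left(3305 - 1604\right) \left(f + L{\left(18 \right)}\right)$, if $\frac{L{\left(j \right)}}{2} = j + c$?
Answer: $5135319$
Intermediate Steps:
$c = -15$ ($c = -23 + 8 = -15$)
$f = 3013$
$L{\left(j \right)} = -30 + 2 j$ ($L{\left(j \right)} = 2 \left(j - 15\right) = 2 \left(-15 + j\right) = -30 + 2 j$)
$\left(3305 - 1604\right) \left(f + L{\left(18 \right)}\right) = \left(3305 - 1604\right) \left(3013 + \left(-30 + 2 \cdot 18\right)\right) = 1701 \left(3013 + \left(-30 + 36\right)\right) = 1701 \left(3013 + 6\right) = 1701 \cdot 3019 = 5135319$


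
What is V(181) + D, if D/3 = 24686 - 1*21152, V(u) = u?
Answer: 10783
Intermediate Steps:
D = 10602 (D = 3*(24686 - 1*21152) = 3*(24686 - 21152) = 3*3534 = 10602)
V(181) + D = 181 + 10602 = 10783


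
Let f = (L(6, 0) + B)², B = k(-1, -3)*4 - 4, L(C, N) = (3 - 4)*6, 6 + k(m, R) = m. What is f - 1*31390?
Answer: -29946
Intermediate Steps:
k(m, R) = -6 + m
L(C, N) = -6 (L(C, N) = -1*6 = -6)
B = -32 (B = (-6 - 1)*4 - 4 = -7*4 - 4 = -28 - 4 = -32)
f = 1444 (f = (-6 - 32)² = (-38)² = 1444)
f - 1*31390 = 1444 - 1*31390 = 1444 - 31390 = -29946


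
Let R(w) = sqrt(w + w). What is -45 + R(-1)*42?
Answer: -45 + 42*I*sqrt(2) ≈ -45.0 + 59.397*I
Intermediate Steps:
R(w) = sqrt(2)*sqrt(w) (R(w) = sqrt(2*w) = sqrt(2)*sqrt(w))
-45 + R(-1)*42 = -45 + (sqrt(2)*sqrt(-1))*42 = -45 + (sqrt(2)*I)*42 = -45 + (I*sqrt(2))*42 = -45 + 42*I*sqrt(2)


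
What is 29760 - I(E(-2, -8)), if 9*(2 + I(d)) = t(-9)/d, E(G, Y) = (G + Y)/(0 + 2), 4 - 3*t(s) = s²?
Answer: 4017793/135 ≈ 29761.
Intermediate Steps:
t(s) = 4/3 - s²/3
E(G, Y) = G/2 + Y/2 (E(G, Y) = (G + Y)/2 = (G + Y)*(½) = G/2 + Y/2)
I(d) = -2 - 77/(27*d) (I(d) = -2 + ((4/3 - ⅓*(-9)²)/d)/9 = -2 + ((4/3 - ⅓*81)/d)/9 = -2 + ((4/3 - 27)/d)/9 = -2 + (-77/(3*d))/9 = -2 - 77/(27*d))
29760 - I(E(-2, -8)) = 29760 - (-2 - 77/(27*((½)*(-2) + (½)*(-8)))) = 29760 - (-2 - 77/(27*(-1 - 4))) = 29760 - (-2 - 77/27/(-5)) = 29760 - (-2 - 77/27*(-⅕)) = 29760 - (-2 + 77/135) = 29760 - 1*(-193/135) = 29760 + 193/135 = 4017793/135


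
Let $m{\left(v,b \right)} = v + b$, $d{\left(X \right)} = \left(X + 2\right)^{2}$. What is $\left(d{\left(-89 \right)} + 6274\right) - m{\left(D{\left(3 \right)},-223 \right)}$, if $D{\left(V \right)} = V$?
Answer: $14063$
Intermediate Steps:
$d{\left(X \right)} = \left(2 + X\right)^{2}$
$m{\left(v,b \right)} = b + v$
$\left(d{\left(-89 \right)} + 6274\right) - m{\left(D{\left(3 \right)},-223 \right)} = \left(\left(2 - 89\right)^{2} + 6274\right) - \left(-223 + 3\right) = \left(\left(-87\right)^{2} + 6274\right) - -220 = \left(7569 + 6274\right) + 220 = 13843 + 220 = 14063$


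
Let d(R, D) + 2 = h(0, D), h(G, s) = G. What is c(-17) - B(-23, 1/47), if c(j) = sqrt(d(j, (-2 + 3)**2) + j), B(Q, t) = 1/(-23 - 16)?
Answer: 1/39 + I*sqrt(19) ≈ 0.025641 + 4.3589*I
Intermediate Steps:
d(R, D) = -2 (d(R, D) = -2 + 0 = -2)
B(Q, t) = -1/39 (B(Q, t) = 1/(-39) = -1/39)
c(j) = sqrt(-2 + j)
c(-17) - B(-23, 1/47) = sqrt(-2 - 17) - 1*(-1/39) = sqrt(-19) + 1/39 = I*sqrt(19) + 1/39 = 1/39 + I*sqrt(19)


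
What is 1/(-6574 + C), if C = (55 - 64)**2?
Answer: -1/6493 ≈ -0.00015401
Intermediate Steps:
C = 81 (C = (-9)**2 = 81)
1/(-6574 + C) = 1/(-6574 + 81) = 1/(-6493) = -1/6493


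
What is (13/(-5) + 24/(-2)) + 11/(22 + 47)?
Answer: -4982/345 ≈ -14.441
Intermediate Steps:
(13/(-5) + 24/(-2)) + 11/(22 + 47) = (13*(-⅕) + 24*(-½)) + 11/69 = (-13/5 - 12) + (1/69)*11 = -73/5 + 11/69 = -4982/345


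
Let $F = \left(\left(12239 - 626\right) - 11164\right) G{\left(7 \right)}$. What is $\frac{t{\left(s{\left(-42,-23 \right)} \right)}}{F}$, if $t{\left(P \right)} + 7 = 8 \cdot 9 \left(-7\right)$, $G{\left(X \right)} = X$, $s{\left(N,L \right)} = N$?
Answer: $- \frac{73}{449} \approx -0.16258$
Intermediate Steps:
$t{\left(P \right)} = -511$ ($t{\left(P \right)} = -7 + 8 \cdot 9 \left(-7\right) = -7 + 8 \left(-63\right) = -7 - 504 = -511$)
$F = 3143$ ($F = \left(\left(12239 - 626\right) - 11164\right) 7 = \left(11613 - 11164\right) 7 = 449 \cdot 7 = 3143$)
$\frac{t{\left(s{\left(-42,-23 \right)} \right)}}{F} = - \frac{511}{3143} = \left(-511\right) \frac{1}{3143} = - \frac{73}{449}$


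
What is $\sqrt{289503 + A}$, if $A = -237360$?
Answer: $\sqrt{52143} \approx 228.35$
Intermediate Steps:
$\sqrt{289503 + A} = \sqrt{289503 - 237360} = \sqrt{52143}$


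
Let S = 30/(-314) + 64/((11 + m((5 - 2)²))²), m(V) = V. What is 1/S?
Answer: 3925/253 ≈ 15.514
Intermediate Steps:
S = 253/3925 (S = 30/(-314) + 64/((11 + (5 - 2)²)²) = 30*(-1/314) + 64/((11 + 3²)²) = -15/157 + 64/((11 + 9)²) = -15/157 + 64/(20²) = -15/157 + 64/400 = -15/157 + 64*(1/400) = -15/157 + 4/25 = 253/3925 ≈ 0.064459)
1/S = 1/(253/3925) = 3925/253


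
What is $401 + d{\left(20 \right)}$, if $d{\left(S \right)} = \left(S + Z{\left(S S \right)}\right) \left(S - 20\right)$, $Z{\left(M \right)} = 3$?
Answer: $401$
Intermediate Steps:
$d{\left(S \right)} = \left(-20 + S\right) \left(3 + S\right)$ ($d{\left(S \right)} = \left(S + 3\right) \left(S - 20\right) = \left(3 + S\right) \left(-20 + S\right) = \left(-20 + S\right) \left(3 + S\right)$)
$401 + d{\left(20 \right)} = 401 - \left(400 - 400\right) = 401 - 0 = 401 + 0 = 401$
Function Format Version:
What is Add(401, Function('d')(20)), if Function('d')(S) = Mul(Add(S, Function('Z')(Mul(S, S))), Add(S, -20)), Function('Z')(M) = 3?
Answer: 401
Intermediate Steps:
Function('d')(S) = Mul(Add(-20, S), Add(3, S)) (Function('d')(S) = Mul(Add(S, 3), Add(S, -20)) = Mul(Add(3, S), Add(-20, S)) = Mul(Add(-20, S), Add(3, S)))
Add(401, Function('d')(20)) = Add(401, Add(-60, Pow(20, 2), Mul(-17, 20))) = Add(401, Add(-60, 400, -340)) = Add(401, 0) = 401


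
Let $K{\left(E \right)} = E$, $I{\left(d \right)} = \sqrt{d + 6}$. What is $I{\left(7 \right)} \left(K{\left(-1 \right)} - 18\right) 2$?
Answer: $- 38 \sqrt{13} \approx -137.01$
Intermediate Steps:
$I{\left(d \right)} = \sqrt{6 + d}$
$I{\left(7 \right)} \left(K{\left(-1 \right)} - 18\right) 2 = \sqrt{6 + 7} \left(-1 - 18\right) 2 = \sqrt{13} \left(-19\right) 2 = - 19 \sqrt{13} \cdot 2 = - 38 \sqrt{13}$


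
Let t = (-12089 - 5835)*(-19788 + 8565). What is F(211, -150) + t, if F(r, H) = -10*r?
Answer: 201158942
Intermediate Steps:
t = 201161052 (t = -17924*(-11223) = 201161052)
F(211, -150) + t = -10*211 + 201161052 = -2110 + 201161052 = 201158942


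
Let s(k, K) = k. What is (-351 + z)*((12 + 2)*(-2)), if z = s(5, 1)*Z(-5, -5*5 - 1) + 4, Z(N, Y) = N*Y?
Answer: -8484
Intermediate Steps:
z = 654 (z = 5*(-5*(-5*5 - 1)) + 4 = 5*(-5*(-25 - 1)) + 4 = 5*(-5*(-26)) + 4 = 5*130 + 4 = 650 + 4 = 654)
(-351 + z)*((12 + 2)*(-2)) = (-351 + 654)*((12 + 2)*(-2)) = 303*(14*(-2)) = 303*(-28) = -8484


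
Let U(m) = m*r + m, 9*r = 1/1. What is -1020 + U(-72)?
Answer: -1100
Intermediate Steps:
r = ⅑ (r = (⅑)/1 = (⅑)*1 = ⅑ ≈ 0.11111)
U(m) = 10*m/9 (U(m) = m*(⅑) + m = m/9 + m = 10*m/9)
-1020 + U(-72) = -1020 + (10/9)*(-72) = -1020 - 80 = -1100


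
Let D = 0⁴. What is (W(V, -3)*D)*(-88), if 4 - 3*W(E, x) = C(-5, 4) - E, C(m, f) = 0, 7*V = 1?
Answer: 0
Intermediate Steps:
V = ⅐ (V = (⅐)*1 = ⅐ ≈ 0.14286)
W(E, x) = 4/3 + E/3 (W(E, x) = 4/3 - (0 - E)/3 = 4/3 - (-1)*E/3 = 4/3 + E/3)
D = 0
(W(V, -3)*D)*(-88) = ((4/3 + (⅓)*(⅐))*0)*(-88) = ((4/3 + 1/21)*0)*(-88) = ((29/21)*0)*(-88) = 0*(-88) = 0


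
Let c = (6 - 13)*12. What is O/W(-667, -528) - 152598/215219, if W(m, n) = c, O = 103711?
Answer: -22333395941/18078396 ≈ -1235.4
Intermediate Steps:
c = -84 (c = -7*12 = -84)
W(m, n) = -84
O/W(-667, -528) - 152598/215219 = 103711/(-84) - 152598/215219 = 103711*(-1/84) - 152598*1/215219 = -103711/84 - 152598/215219 = -22333395941/18078396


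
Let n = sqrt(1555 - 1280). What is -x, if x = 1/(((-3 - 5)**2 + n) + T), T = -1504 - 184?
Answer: 1624/2637101 + 5*sqrt(11)/2637101 ≈ 0.00062212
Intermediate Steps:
T = -1688
n = 5*sqrt(11) (n = sqrt(275) = 5*sqrt(11) ≈ 16.583)
x = 1/(-1624 + 5*sqrt(11)) (x = 1/(((-3 - 5)**2 + 5*sqrt(11)) - 1688) = 1/(((-8)**2 + 5*sqrt(11)) - 1688) = 1/((64 + 5*sqrt(11)) - 1688) = 1/(-1624 + 5*sqrt(11)) ≈ -0.00062212)
-x = -(-1624/2637101 - 5*sqrt(11)/2637101) = 1624/2637101 + 5*sqrt(11)/2637101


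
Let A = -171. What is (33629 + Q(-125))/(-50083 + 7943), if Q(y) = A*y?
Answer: -13751/10535 ≈ -1.3053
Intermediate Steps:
Q(y) = -171*y
(33629 + Q(-125))/(-50083 + 7943) = (33629 - 171*(-125))/(-50083 + 7943) = (33629 + 21375)/(-42140) = 55004*(-1/42140) = -13751/10535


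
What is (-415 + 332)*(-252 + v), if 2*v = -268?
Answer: 32038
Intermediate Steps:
v = -134 (v = (1/2)*(-268) = -134)
(-415 + 332)*(-252 + v) = (-415 + 332)*(-252 - 134) = -83*(-386) = 32038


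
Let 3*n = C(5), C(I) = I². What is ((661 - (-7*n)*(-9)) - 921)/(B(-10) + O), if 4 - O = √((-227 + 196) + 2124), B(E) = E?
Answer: -4710/2057 + 785*√2093/2057 ≈ 15.169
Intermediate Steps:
n = 25/3 (n = (⅓)*5² = (⅓)*25 = 25/3 ≈ 8.3333)
O = 4 - √2093 (O = 4 - √((-227 + 196) + 2124) = 4 - √(-31 + 2124) = 4 - √2093 ≈ -41.749)
((661 - (-7*n)*(-9)) - 921)/(B(-10) + O) = ((661 - (-7*25/3)*(-9)) - 921)/(-10 + (4 - √2093)) = ((661 - (-175)*(-9)/3) - 921)/(-6 - √2093) = ((661 - 1*525) - 921)/(-6 - √2093) = ((661 - 525) - 921)/(-6 - √2093) = (136 - 921)/(-6 - √2093) = -785/(-6 - √2093)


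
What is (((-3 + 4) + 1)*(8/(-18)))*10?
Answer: -80/9 ≈ -8.8889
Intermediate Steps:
(((-3 + 4) + 1)*(8/(-18)))*10 = ((1 + 1)*(8*(-1/18)))*10 = (2*(-4/9))*10 = -8/9*10 = -80/9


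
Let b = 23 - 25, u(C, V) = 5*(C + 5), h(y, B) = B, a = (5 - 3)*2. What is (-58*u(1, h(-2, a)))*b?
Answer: 3480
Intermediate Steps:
a = 4 (a = 2*2 = 4)
u(C, V) = 25 + 5*C (u(C, V) = 5*(5 + C) = 25 + 5*C)
b = -2
(-58*u(1, h(-2, a)))*b = -58*(25 + 5*1)*(-2) = -58*(25 + 5)*(-2) = -58*30*(-2) = -1740*(-2) = 3480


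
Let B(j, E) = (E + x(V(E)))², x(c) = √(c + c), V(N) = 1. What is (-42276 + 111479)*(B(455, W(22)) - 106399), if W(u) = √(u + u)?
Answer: -7359946659 + 276812*√22 ≈ -7.3586e+9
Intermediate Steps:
W(u) = √2*√u (W(u) = √(2*u) = √2*√u)
x(c) = √2*√c (x(c) = √(2*c) = √2*√c)
B(j, E) = (E + √2)² (B(j, E) = (E + √2*√1)² = (E + √2*1)² = (E + √2)²)
(-42276 + 111479)*(B(455, W(22)) - 106399) = (-42276 + 111479)*((√2*√22 + √2)² - 106399) = 69203*((2*√11 + √2)² - 106399) = 69203*((√2 + 2*√11)² - 106399) = 69203*(-106399 + (√2 + 2*√11)²) = -7363129997 + 69203*(√2 + 2*√11)²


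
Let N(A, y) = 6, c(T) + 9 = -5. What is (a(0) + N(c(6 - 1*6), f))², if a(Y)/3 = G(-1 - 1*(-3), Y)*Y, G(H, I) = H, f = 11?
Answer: 36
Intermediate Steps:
c(T) = -14 (c(T) = -9 - 5 = -14)
a(Y) = 6*Y (a(Y) = 3*((-1 - 1*(-3))*Y) = 3*((-1 + 3)*Y) = 3*(2*Y) = 6*Y)
(a(0) + N(c(6 - 1*6), f))² = (6*0 + 6)² = (0 + 6)² = 6² = 36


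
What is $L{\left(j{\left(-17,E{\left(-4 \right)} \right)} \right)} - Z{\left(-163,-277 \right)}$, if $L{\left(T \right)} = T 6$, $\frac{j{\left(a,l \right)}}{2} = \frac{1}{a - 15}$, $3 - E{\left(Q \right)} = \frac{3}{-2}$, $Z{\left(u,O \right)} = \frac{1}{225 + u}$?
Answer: $- \frac{97}{248} \approx -0.39113$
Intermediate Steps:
$E{\left(Q \right)} = \frac{9}{2}$ ($E{\left(Q \right)} = 3 - \frac{3}{-2} = 3 - 3 \left(- \frac{1}{2}\right) = 3 - - \frac{3}{2} = 3 + \frac{3}{2} = \frac{9}{2}$)
$j{\left(a,l \right)} = \frac{2}{-15 + a}$ ($j{\left(a,l \right)} = \frac{2}{a - 15} = \frac{2}{-15 + a}$)
$L{\left(T \right)} = 6 T$
$L{\left(j{\left(-17,E{\left(-4 \right)} \right)} \right)} - Z{\left(-163,-277 \right)} = 6 \frac{2}{-15 - 17} - \frac{1}{225 - 163} = 6 \frac{2}{-32} - \frac{1}{62} = 6 \cdot 2 \left(- \frac{1}{32}\right) - \frac{1}{62} = 6 \left(- \frac{1}{16}\right) - \frac{1}{62} = - \frac{3}{8} - \frac{1}{62} = - \frac{97}{248}$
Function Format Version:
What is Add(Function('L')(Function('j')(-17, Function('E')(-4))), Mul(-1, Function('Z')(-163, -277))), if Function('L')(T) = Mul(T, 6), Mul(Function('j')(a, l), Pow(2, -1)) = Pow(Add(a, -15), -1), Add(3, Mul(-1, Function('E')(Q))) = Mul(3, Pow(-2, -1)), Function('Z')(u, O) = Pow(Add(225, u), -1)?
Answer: Rational(-97, 248) ≈ -0.39113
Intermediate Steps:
Function('E')(Q) = Rational(9, 2) (Function('E')(Q) = Add(3, Mul(-1, Mul(3, Pow(-2, -1)))) = Add(3, Mul(-1, Mul(3, Rational(-1, 2)))) = Add(3, Mul(-1, Rational(-3, 2))) = Add(3, Rational(3, 2)) = Rational(9, 2))
Function('j')(a, l) = Mul(2, Pow(Add(-15, a), -1)) (Function('j')(a, l) = Mul(2, Pow(Add(a, -15), -1)) = Mul(2, Pow(Add(-15, a), -1)))
Function('L')(T) = Mul(6, T)
Add(Function('L')(Function('j')(-17, Function('E')(-4))), Mul(-1, Function('Z')(-163, -277))) = Add(Mul(6, Mul(2, Pow(Add(-15, -17), -1))), Mul(-1, Pow(Add(225, -163), -1))) = Add(Mul(6, Mul(2, Pow(-32, -1))), Mul(-1, Pow(62, -1))) = Add(Mul(6, Mul(2, Rational(-1, 32))), Mul(-1, Rational(1, 62))) = Add(Mul(6, Rational(-1, 16)), Rational(-1, 62)) = Add(Rational(-3, 8), Rational(-1, 62)) = Rational(-97, 248)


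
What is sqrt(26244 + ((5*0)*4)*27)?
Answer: 162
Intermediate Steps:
sqrt(26244 + ((5*0)*4)*27) = sqrt(26244 + (0*4)*27) = sqrt(26244 + 0*27) = sqrt(26244 + 0) = sqrt(26244) = 162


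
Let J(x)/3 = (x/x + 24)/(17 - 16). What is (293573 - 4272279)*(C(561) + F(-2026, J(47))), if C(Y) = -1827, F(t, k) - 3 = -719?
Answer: 10117849358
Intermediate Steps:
J(x) = 75 (J(x) = 3*((x/x + 24)/(17 - 16)) = 3*((1 + 24)/1) = 3*(25*1) = 3*25 = 75)
F(t, k) = -716 (F(t, k) = 3 - 719 = -716)
(293573 - 4272279)*(C(561) + F(-2026, J(47))) = (293573 - 4272279)*(-1827 - 716) = -3978706*(-2543) = 10117849358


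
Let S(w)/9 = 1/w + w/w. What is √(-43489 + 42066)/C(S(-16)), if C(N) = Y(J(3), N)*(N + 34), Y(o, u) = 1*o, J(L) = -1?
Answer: -16*I*√1423/679 ≈ -0.8889*I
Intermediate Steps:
Y(o, u) = o
S(w) = 9 + 9/w (S(w) = 9*(1/w + w/w) = 9*(1/w + 1) = 9*(1 + 1/w) = 9 + 9/w)
C(N) = -34 - N (C(N) = -(N + 34) = -(34 + N) = -34 - N)
√(-43489 + 42066)/C(S(-16)) = √(-43489 + 42066)/(-34 - (9 + 9/(-16))) = √(-1423)/(-34 - (9 + 9*(-1/16))) = (I*√1423)/(-34 - (9 - 9/16)) = (I*√1423)/(-34 - 1*135/16) = (I*√1423)/(-34 - 135/16) = (I*√1423)/(-679/16) = (I*√1423)*(-16/679) = -16*I*√1423/679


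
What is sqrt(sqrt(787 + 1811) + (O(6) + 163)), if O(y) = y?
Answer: sqrt(169 + sqrt(2598)) ≈ 14.831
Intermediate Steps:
sqrt(sqrt(787 + 1811) + (O(6) + 163)) = sqrt(sqrt(787 + 1811) + (6 + 163)) = sqrt(sqrt(2598) + 169) = sqrt(169 + sqrt(2598))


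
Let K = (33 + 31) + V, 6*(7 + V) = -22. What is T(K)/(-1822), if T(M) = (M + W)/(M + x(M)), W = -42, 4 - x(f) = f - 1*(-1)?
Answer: -17/8199 ≈ -0.0020734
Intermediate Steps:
V = -32/3 (V = -7 + (⅙)*(-22) = -7 - 11/3 = -32/3 ≈ -10.667)
x(f) = 3 - f (x(f) = 4 - (f - 1*(-1)) = 4 - (f + 1) = 4 - (1 + f) = 4 + (-1 - f) = 3 - f)
K = 160/3 (K = (33 + 31) - 32/3 = 64 - 32/3 = 160/3 ≈ 53.333)
T(M) = -14 + M/3 (T(M) = (M - 42)/(M + (3 - M)) = (-42 + M)/3 = (-42 + M)*(⅓) = -14 + M/3)
T(K)/(-1822) = (-14 + (⅓)*(160/3))/(-1822) = (-14 + 160/9)*(-1/1822) = (34/9)*(-1/1822) = -17/8199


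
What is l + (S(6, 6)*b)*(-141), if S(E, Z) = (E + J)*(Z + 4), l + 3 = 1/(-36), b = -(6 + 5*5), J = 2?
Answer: 12588371/36 ≈ 3.4968e+5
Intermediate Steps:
b = -31 (b = -(6 + 25) = -1*31 = -31)
l = -109/36 (l = -3 + 1/(-36) = -3 - 1/36 = -109/36 ≈ -3.0278)
S(E, Z) = (2 + E)*(4 + Z) (S(E, Z) = (E + 2)*(Z + 4) = (2 + E)*(4 + Z))
l + (S(6, 6)*b)*(-141) = -109/36 + ((8 + 2*6 + 4*6 + 6*6)*(-31))*(-141) = -109/36 + ((8 + 12 + 24 + 36)*(-31))*(-141) = -109/36 + (80*(-31))*(-141) = -109/36 - 2480*(-141) = -109/36 + 349680 = 12588371/36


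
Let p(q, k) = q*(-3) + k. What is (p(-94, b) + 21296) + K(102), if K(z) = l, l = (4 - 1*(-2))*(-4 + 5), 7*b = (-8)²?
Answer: 151152/7 ≈ 21593.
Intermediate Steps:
b = 64/7 (b = (⅐)*(-8)² = (⅐)*64 = 64/7 ≈ 9.1429)
l = 6 (l = (4 + 2)*1 = 6*1 = 6)
K(z) = 6
p(q, k) = k - 3*q (p(q, k) = -3*q + k = k - 3*q)
(p(-94, b) + 21296) + K(102) = ((64/7 - 3*(-94)) + 21296) + 6 = ((64/7 + 282) + 21296) + 6 = (2038/7 + 21296) + 6 = 151110/7 + 6 = 151152/7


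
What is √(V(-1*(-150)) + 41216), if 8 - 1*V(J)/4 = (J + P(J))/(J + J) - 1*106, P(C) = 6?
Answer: 2*√260437/5 ≈ 204.13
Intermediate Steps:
V(J) = 456 - 2*(6 + J)/J (V(J) = 32 - 4*((J + 6)/(J + J) - 1*106) = 32 - 4*((6 + J)/((2*J)) - 106) = 32 - 4*((6 + J)*(1/(2*J)) - 106) = 32 - 4*((6 + J)/(2*J) - 106) = 32 - 4*(-106 + (6 + J)/(2*J)) = 32 + (424 - 2*(6 + J)/J) = 456 - 2*(6 + J)/J)
√(V(-1*(-150)) + 41216) = √((454 - 12/((-1*(-150)))) + 41216) = √((454 - 12/150) + 41216) = √((454 - 12*1/150) + 41216) = √((454 - 2/25) + 41216) = √(11348/25 + 41216) = √(1041748/25) = 2*√260437/5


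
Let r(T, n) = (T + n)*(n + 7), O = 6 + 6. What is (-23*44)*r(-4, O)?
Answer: -153824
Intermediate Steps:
O = 12
r(T, n) = (7 + n)*(T + n) (r(T, n) = (T + n)*(7 + n) = (7 + n)*(T + n))
(-23*44)*r(-4, O) = (-23*44)*(12**2 + 7*(-4) + 7*12 - 4*12) = -1012*(144 - 28 + 84 - 48) = -1012*152 = -153824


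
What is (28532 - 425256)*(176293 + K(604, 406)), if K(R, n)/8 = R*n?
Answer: -848229633540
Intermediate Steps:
K(R, n) = 8*R*n (K(R, n) = 8*(R*n) = 8*R*n)
(28532 - 425256)*(176293 + K(604, 406)) = (28532 - 425256)*(176293 + 8*604*406) = -396724*(176293 + 1961792) = -396724*2138085 = -848229633540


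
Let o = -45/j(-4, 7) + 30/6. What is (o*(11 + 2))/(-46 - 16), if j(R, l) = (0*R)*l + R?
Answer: -845/248 ≈ -3.4073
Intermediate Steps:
j(R, l) = R (j(R, l) = 0*l + R = 0 + R = R)
o = 65/4 (o = -45/(-4) + 30/6 = -45*(-¼) + 30*(⅙) = 45/4 + 5 = 65/4 ≈ 16.250)
(o*(11 + 2))/(-46 - 16) = (65*(11 + 2)/4)/(-46 - 16) = ((65/4)*13)/(-62) = (845/4)*(-1/62) = -845/248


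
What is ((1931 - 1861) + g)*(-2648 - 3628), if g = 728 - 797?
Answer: -6276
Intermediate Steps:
g = -69
((1931 - 1861) + g)*(-2648 - 3628) = ((1931 - 1861) - 69)*(-2648 - 3628) = (70 - 69)*(-6276) = 1*(-6276) = -6276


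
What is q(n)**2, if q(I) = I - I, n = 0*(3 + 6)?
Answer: 0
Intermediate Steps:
n = 0 (n = 0*9 = 0)
q(I) = 0
q(n)**2 = 0**2 = 0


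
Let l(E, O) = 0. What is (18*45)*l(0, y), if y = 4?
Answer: 0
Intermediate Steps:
(18*45)*l(0, y) = (18*45)*0 = 810*0 = 0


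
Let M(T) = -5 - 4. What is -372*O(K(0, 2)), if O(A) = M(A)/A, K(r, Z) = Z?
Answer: 1674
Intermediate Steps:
M(T) = -9
O(A) = -9/A
-372*O(K(0, 2)) = -(-3348)/2 = -372*(-9/2) = 1674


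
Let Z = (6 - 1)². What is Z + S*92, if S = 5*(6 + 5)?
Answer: 5085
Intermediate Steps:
Z = 25 (Z = 5² = 25)
S = 55 (S = 5*11 = 55)
Z + S*92 = 25 + 55*92 = 25 + 5060 = 5085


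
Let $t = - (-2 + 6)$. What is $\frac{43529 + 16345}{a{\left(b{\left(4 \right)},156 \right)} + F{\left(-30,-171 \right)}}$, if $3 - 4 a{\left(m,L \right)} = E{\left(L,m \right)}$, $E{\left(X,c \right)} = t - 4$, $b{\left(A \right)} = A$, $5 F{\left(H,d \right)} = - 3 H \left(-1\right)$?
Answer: $- \frac{239496}{61} \approx -3926.2$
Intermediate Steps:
$F{\left(H,d \right)} = \frac{3 H}{5}$ ($F{\left(H,d \right)} = \frac{- 3 H \left(-1\right)}{5} = \frac{3 H}{5}$)
$t = -4$ ($t = \left(-1\right) 4 = -4$)
$E{\left(X,c \right)} = -8$ ($E{\left(X,c \right)} = -4 - 4 = -8$)
$a{\left(m,L \right)} = \frac{11}{4}$ ($a{\left(m,L \right)} = \frac{3}{4} - -2 = \frac{3}{4} + 2 = \frac{11}{4}$)
$\frac{43529 + 16345}{a{\left(b{\left(4 \right)},156 \right)} + F{\left(-30,-171 \right)}} = \frac{43529 + 16345}{\frac{11}{4} + \frac{3}{5} \left(-30\right)} = \frac{59874}{\frac{11}{4} - 18} = \frac{59874}{- \frac{61}{4}} = 59874 \left(- \frac{4}{61}\right) = - \frac{239496}{61}$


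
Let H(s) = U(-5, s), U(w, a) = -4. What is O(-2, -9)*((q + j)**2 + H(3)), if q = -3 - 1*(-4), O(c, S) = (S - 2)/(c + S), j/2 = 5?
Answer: 117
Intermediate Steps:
j = 10 (j = 2*5 = 10)
O(c, S) = (-2 + S)/(S + c)
q = 1 (q = -3 + 4 = 1)
H(s) = -4
O(-2, -9)*((q + j)**2 + H(3)) = ((-2 - 9)/(-9 - 2))*((1 + 10)**2 - 4) = (-11/(-11))*(11**2 - 4) = (-1/11*(-11))*(121 - 4) = 1*117 = 117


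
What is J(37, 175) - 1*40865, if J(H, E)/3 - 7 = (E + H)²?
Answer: 93988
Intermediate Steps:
J(H, E) = 21 + 3*(E + H)²
J(37, 175) - 1*40865 = (21 + 3*(175 + 37)²) - 1*40865 = (21 + 3*212²) - 40865 = (21 + 3*44944) - 40865 = (21 + 134832) - 40865 = 134853 - 40865 = 93988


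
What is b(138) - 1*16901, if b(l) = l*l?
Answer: 2143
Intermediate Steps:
b(l) = l²
b(138) - 1*16901 = 138² - 1*16901 = 19044 - 16901 = 2143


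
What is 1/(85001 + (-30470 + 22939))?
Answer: 1/77470 ≈ 1.2908e-5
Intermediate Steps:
1/(85001 + (-30470 + 22939)) = 1/(85001 - 7531) = 1/77470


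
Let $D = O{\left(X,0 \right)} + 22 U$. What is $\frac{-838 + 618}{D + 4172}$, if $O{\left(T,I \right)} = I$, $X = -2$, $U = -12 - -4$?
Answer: $- \frac{55}{999} \approx -0.055055$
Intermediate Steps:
$U = -8$ ($U = -12 + 4 = -8$)
$D = -176$ ($D = 0 + 22 \left(-8\right) = 0 - 176 = -176$)
$\frac{-838 + 618}{D + 4172} = \frac{-838 + 618}{-176 + 4172} = - \frac{220}{3996} = \left(-220\right) \frac{1}{3996} = - \frac{55}{999}$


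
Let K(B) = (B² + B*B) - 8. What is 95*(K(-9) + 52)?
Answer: 19570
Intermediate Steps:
K(B) = -8 + 2*B² (K(B) = (B² + B²) - 8 = 2*B² - 8 = -8 + 2*B²)
95*(K(-9) + 52) = 95*((-8 + 2*(-9)²) + 52) = 95*((-8 + 2*81) + 52) = 95*((-8 + 162) + 52) = 95*(154 + 52) = 95*206 = 19570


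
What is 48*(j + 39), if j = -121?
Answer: -3936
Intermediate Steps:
48*(j + 39) = 48*(-121 + 39) = 48*(-82) = -3936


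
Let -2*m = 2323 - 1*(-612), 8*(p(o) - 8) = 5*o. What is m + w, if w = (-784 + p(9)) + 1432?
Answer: -6447/8 ≈ -805.88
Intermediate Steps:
p(o) = 8 + 5*o/8 (p(o) = 8 + (5*o)/8 = 8 + 5*o/8)
m = -2935/2 (m = -(2323 - 1*(-612))/2 = -(2323 + 612)/2 = -½*2935 = -2935/2 ≈ -1467.5)
w = 5293/8 (w = (-784 + (8 + (5/8)*9)) + 1432 = (-784 + (8 + 45/8)) + 1432 = (-784 + 109/8) + 1432 = -6163/8 + 1432 = 5293/8 ≈ 661.63)
m + w = -2935/2 + 5293/8 = -6447/8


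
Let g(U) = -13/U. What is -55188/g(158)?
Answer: 8719704/13 ≈ 6.7075e+5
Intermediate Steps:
-55188/g(158) = -55188/((-13/158)) = -55188/((-13*1/158)) = -55188/(-13/158) = -55188*(-158/13) = 8719704/13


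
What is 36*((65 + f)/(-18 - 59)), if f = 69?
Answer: -4824/77 ≈ -62.649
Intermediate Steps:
36*((65 + f)/(-18 - 59)) = 36*((65 + 69)/(-18 - 59)) = 36*(134/(-77)) = 36*(134*(-1/77)) = 36*(-134/77) = -4824/77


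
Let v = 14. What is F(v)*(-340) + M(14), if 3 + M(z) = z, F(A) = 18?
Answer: -6109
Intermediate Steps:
M(z) = -3 + z
F(v)*(-340) + M(14) = 18*(-340) + (-3 + 14) = -6120 + 11 = -6109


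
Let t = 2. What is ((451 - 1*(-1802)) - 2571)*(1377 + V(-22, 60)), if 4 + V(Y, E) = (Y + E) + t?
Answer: -449334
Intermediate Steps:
V(Y, E) = -2 + E + Y (V(Y, E) = -4 + ((Y + E) + 2) = -4 + ((E + Y) + 2) = -4 + (2 + E + Y) = -2 + E + Y)
((451 - 1*(-1802)) - 2571)*(1377 + V(-22, 60)) = ((451 - 1*(-1802)) - 2571)*(1377 + (-2 + 60 - 22)) = ((451 + 1802) - 2571)*(1377 + 36) = (2253 - 2571)*1413 = -318*1413 = -449334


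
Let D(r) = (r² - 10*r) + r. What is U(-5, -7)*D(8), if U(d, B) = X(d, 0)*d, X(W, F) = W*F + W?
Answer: -200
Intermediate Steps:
X(W, F) = W + F*W (X(W, F) = F*W + W = W + F*W)
U(d, B) = d² (U(d, B) = (d*(1 + 0))*d = (d*1)*d = d*d = d²)
D(r) = r² - 9*r
U(-5, -7)*D(8) = (-5)²*(8*(-9 + 8)) = 25*(8*(-1)) = 25*(-8) = -200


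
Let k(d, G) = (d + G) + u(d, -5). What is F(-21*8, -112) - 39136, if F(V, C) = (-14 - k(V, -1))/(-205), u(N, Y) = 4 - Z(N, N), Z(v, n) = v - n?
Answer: -8023031/205 ≈ -39137.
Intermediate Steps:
u(N, Y) = 4 (u(N, Y) = 4 - (N - N) = 4 - 1*0 = 4 + 0 = 4)
k(d, G) = 4 + G + d (k(d, G) = (d + G) + 4 = (G + d) + 4 = 4 + G + d)
F(V, C) = 17/205 + V/205 (F(V, C) = (-14 - (4 - 1 + V))/(-205) = (-14 - (3 + V))*(-1/205) = (-14 + (-3 - V))*(-1/205) = (-17 - V)*(-1/205) = 17/205 + V/205)
F(-21*8, -112) - 39136 = (17/205 + (-21*8)/205) - 39136 = (17/205 + (1/205)*(-168)) - 39136 = (17/205 - 168/205) - 39136 = -151/205 - 39136 = -8023031/205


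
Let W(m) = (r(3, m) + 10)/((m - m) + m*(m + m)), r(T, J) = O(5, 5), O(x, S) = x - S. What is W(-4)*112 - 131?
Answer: -96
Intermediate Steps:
r(T, J) = 0 (r(T, J) = 5 - 1*5 = 5 - 5 = 0)
W(m) = 5/m² (W(m) = (0 + 10)/((m - m) + m*(m + m)) = 10/(0 + m*(2*m)) = 10/(0 + 2*m²) = 10/((2*m²)) = 10*(1/(2*m²)) = 5/m²)
W(-4)*112 - 131 = (5/(-4)²)*112 - 131 = (5*(1/16))*112 - 131 = (5/16)*112 - 131 = 35 - 131 = -96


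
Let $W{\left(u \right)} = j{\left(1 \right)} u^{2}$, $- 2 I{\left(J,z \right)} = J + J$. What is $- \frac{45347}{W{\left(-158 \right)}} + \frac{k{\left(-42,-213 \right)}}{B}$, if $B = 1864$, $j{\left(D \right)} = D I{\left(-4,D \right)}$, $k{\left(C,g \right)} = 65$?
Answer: $- \frac{9754521}{23266448} \approx -0.41925$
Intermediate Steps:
$I{\left(J,z \right)} = - J$ ($I{\left(J,z \right)} = - \frac{J + J}{2} = - \frac{2 J}{2} = - J$)
$j{\left(D \right)} = 4 D$ ($j{\left(D \right)} = D \left(\left(-1\right) \left(-4\right)\right) = D 4 = 4 D$)
$W{\left(u \right)} = 4 u^{2}$ ($W{\left(u \right)} = 4 \cdot 1 u^{2} = 4 u^{2}$)
$- \frac{45347}{W{\left(-158 \right)}} + \frac{k{\left(-42,-213 \right)}}{B} = - \frac{45347}{4 \left(-158\right)^{2}} + \frac{65}{1864} = - \frac{45347}{4 \cdot 24964} + 65 \cdot \frac{1}{1864} = - \frac{45347}{99856} + \frac{65}{1864} = - \frac{9754521}{23266448}$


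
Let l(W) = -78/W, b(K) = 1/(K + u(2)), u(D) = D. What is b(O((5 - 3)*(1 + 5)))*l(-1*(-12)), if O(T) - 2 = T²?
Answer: -13/296 ≈ -0.043919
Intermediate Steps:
O(T) = 2 + T²
b(K) = 1/(2 + K) (b(K) = 1/(K + 2) = 1/(2 + K))
b(O((5 - 3)*(1 + 5)))*l(-1*(-12)) = (-78/((-1*(-12))))/(2 + (2 + ((5 - 3)*(1 + 5))²)) = (-78/12)/(2 + (2 + (2*6)²)) = (-78*1/12)/(2 + (2 + 12²)) = -13/2/(2 + (2 + 144)) = -13/2/(2 + 146) = -13/2/148 = (1/148)*(-13/2) = -13/296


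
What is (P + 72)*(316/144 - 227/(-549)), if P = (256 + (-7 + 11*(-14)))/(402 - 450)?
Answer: 6416149/35136 ≈ 182.61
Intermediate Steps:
P = -95/48 (P = (256 + (-7 - 154))/(-48) = (256 - 161)*(-1/48) = 95*(-1/48) = -95/48 ≈ -1.9792)
(P + 72)*(316/144 - 227/(-549)) = (-95/48 + 72)*(316/144 - 227/(-549)) = 3361*(316*(1/144) - 227*(-1/549))/48 = 3361*(79/36 + 227/549)/48 = (3361/48)*(1909/732) = 6416149/35136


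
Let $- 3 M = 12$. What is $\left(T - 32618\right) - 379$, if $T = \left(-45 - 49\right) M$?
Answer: $-32621$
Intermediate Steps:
$M = -4$ ($M = \left(- \frac{1}{3}\right) 12 = -4$)
$T = 376$ ($T = \left(-45 - 49\right) \left(-4\right) = \left(-94\right) \left(-4\right) = 376$)
$\left(T - 32618\right) - 379 = \left(376 - 32618\right) - 379 = -32242 - 379 = -32621$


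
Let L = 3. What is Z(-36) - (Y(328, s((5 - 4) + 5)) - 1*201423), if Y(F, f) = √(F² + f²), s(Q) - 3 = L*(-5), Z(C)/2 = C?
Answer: 201351 - 4*√6733 ≈ 2.0102e+5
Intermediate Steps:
Z(C) = 2*C
s(Q) = -12 (s(Q) = 3 + 3*(-5) = 3 - 15 = -12)
Z(-36) - (Y(328, s((5 - 4) + 5)) - 1*201423) = 2*(-36) - (√(328² + (-12)²) - 1*201423) = -72 - (√(107584 + 144) - 201423) = -72 - (√107728 - 201423) = -72 - (4*√6733 - 201423) = -72 - (-201423 + 4*√6733) = -72 + (201423 - 4*√6733) = 201351 - 4*√6733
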